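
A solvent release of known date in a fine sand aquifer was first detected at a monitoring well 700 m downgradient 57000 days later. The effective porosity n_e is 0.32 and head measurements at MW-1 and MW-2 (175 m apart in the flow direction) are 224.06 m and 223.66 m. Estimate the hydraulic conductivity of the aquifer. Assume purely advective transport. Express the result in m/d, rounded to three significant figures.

Hydraulic gradient i = (224.06 − 223.66) / 175 = 0.40 / 175 = 0.002286
v = L / t = 700 / 57000 = 0.01228 m/d
K = v · n / i = 0.01228 × 0.32 / 0.002286 = 1.72 m/d

1.72 m/d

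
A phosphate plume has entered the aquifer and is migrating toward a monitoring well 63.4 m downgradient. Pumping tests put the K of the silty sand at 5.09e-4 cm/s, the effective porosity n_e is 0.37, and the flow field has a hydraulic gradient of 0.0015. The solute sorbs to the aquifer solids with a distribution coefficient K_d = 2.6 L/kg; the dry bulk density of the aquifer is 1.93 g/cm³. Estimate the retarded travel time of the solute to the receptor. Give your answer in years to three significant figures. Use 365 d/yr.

K = 5.09e-4 cm/s × 864 = 0.4398 m/d
Specific discharge q = 0.4398 × 0.0015 = 6.597e-4 m/d
Average linear velocity = 6.597e-4 / 0.37 = 0.001783 m/d
Retardation R = 1 + ρ_b·K_d/n = 1 + 1.93×2.6/0.37 = 14.56
Contaminant velocity v_c = v/R = 0.001783/14.56 = 1.224e-4 m/d
t = L/v_c = 63.4/1.224e-4 = 517800 d
   = 517800/365 = 1420 yr

1420 years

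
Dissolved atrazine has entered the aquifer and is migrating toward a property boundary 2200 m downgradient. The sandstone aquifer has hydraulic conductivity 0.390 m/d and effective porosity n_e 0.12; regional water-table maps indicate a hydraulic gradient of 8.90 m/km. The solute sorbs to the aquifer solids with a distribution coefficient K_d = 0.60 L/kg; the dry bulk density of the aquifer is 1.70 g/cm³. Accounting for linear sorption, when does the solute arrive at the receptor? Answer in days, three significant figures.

Specific discharge q = 0.390 × 0.0089 = 0.003471 m/d
v_s = q/n_e = 0.003471/0.12 = 0.02893 m/d
Retardation R = 1 + ρ_b·K_d/n = 1 + 1.70×0.60/0.12 = 9.500
Contaminant velocity v_c = v/R = 0.02893/9.500 = 0.003045 m/d
t = L/v_c = 2200/0.003045 = 722600 d

723000 days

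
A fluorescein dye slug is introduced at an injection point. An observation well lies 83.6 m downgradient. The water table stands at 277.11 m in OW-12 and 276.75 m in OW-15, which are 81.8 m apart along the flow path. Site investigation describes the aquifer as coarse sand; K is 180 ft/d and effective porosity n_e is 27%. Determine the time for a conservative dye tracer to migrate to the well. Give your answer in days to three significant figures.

Hydraulic gradient i = (277.11 − 276.75) / 81.8 = 0.36 / 81.8 = 0.004401
K = 180 ft/d × 0.3048 = 54.86 m/d
Specific discharge q = 54.86 × 0.004401 = 0.2415 m/d
v_s = q/n_e = 0.2415/0.27 = 0.8943 m/d
t = L / v = 83.6 / 0.8943 = 93.48 d

93.5 days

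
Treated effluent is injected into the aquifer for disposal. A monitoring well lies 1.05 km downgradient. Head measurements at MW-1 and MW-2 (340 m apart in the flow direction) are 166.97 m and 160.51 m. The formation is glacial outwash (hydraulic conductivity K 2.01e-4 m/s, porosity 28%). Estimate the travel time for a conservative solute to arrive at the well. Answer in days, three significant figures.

891 days

Hydraulic gradient i = (166.97 − 160.51) / 340 = 6.46 / 340 = 0.01900
K = 2.01e-4 m/s × 86400 s/d = 17.37 m/d
Darcy flux q = K·i = 17.37 × 0.01900 = 0.3300 m/d
v = Ki/n = 17.37·0.01900/0.28 = 1.178 m/d
L = 1.05 km = 1050 m
t = L / v = 1050 / 1.178 = 891.0 d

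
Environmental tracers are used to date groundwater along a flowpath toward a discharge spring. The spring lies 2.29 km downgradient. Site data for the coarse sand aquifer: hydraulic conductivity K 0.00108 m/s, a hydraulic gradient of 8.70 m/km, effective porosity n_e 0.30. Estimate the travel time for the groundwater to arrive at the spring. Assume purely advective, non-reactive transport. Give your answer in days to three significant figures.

846 days

K = 0.00108 m/s × 86400 s/d = 93.31 m/d
Darcy flux q = K·i = 93.31 × 0.0087 = 0.8118 m/d
Seepage velocity v = q / n = 0.8118 / 0.30 = 2.706 m/d
L = 2.29 km = 2290 m
t = L / v = 2290 / 2.706 = 846.3 d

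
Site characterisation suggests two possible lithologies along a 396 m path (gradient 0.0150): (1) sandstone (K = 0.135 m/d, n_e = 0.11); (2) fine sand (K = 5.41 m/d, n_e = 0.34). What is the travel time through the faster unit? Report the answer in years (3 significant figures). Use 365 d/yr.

Unit 1 (sandstone): v = 0.135×0.015/0.11 = 0.01841 m/d, t = 396/0.01841 = 21510 d
Unit 2 (fine sand): v = 5.41×0.015/0.34 = 0.2387 m/d, t = 396/0.2387 = 1659 d
Faster: 1659 d / 365 = 4.55 yr

4.55 years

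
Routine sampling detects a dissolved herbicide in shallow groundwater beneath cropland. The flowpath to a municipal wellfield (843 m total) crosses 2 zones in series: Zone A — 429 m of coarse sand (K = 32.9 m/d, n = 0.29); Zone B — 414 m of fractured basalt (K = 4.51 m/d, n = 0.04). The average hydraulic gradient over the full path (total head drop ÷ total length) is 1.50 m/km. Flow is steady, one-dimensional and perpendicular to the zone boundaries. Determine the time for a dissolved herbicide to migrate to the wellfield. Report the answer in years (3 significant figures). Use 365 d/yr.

32.0 years

Continuity: the same q passes through each zone, so ΔH = q·Σ(L_j/K_j) — the zones act as resistances in series.
Σ(L/K) = 429/32.9 + 414/4.51 = 13.04 + 91.80 = 104.8 d
K_eq = L_total / Σ(L/K) = 843 / 104.8 = 8.041 m/d
q = K_eq · i = 8.041 × 0.0015 = 0.01206 m/d (same in every zone)
Zone A: v = q/n = 0.01206/0.29 = 0.04159 m/d → t_A = 429/0.04159 = 10310 d
Zone B: v = q/n = 0.01206/0.04 = 0.3015 m/d → t_B = 414/0.3015 = 1373 d
Total t = 10310 + 1373 = 11690 d
   = 11690 / 365 = 32.0 yr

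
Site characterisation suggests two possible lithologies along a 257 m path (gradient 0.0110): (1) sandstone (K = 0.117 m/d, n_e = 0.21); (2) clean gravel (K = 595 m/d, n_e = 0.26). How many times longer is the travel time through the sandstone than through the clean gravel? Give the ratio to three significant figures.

4110

Unit 1 (sandstone): v = 0.117×0.011/0.21 = 0.006129 m/d, t = 257/0.006129 = 41930 d
Unit 2 (clean gravel): v = 595×0.011/0.26 = 25.17 m/d, t = 257/25.17 = 10.21 d
t(sandstone) / t(clean gravel) = 41930/10.21 = 4110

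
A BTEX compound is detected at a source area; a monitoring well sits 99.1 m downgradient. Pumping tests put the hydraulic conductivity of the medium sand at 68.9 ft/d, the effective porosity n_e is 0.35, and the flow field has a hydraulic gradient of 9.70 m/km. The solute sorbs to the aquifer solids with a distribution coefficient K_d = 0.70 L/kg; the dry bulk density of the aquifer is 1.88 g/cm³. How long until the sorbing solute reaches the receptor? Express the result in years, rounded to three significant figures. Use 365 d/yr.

2.22 years

K = 68.9 ft/d × 0.3048 = 21.00 m/d
q = Ki = 21.00 × 0.0097 = 0.2037 m/d
v = Ki/n = 21.00·0.0097/0.35 = 0.5820 m/d
Retardation R = 1 + ρ_b·K_d/n = 1 + 1.88×0.70/0.35 = 4.760
Contaminant velocity v_c = v/R = 0.5820/4.760 = 0.1223 m/d
t = L/v_c = 99.1/0.1223 = 810.5 d
   = 810.5/365 = 2.22 yr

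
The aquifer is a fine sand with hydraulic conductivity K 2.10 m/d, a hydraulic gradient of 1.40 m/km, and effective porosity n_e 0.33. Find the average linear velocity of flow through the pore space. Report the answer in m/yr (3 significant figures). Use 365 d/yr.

Specific discharge q = 2.10 × 0.0014 = 0.002940 m/d
Seepage velocity v = q / n = 0.002940 / 0.33 = 0.008909 m/d
   = 0.008909 × 365 = 3.25 m/yr

3.25 m/yr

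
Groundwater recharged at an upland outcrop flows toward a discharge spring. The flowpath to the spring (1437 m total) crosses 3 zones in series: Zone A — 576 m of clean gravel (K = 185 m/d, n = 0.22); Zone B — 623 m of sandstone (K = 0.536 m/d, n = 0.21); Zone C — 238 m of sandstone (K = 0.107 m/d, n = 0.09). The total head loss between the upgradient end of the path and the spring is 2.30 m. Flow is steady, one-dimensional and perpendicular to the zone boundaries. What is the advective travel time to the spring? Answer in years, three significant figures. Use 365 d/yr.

Steady 1-D flow in series ⇒ the Darcy flux q is identical in every zone and the zone head losses add (resistances L/K in series).
Σ(L/K) = 576/185 + 623/0.536 + 238/0.107 = 3.114 + 1162 + 2224 = 3390 d
q = ΔH / Σ(L/K) = 2.30 / 3390 = 6.785e-4 m/d (same in every zone)
Zone A: v = q/n = 6.785e-4/0.22 = 0.003084 m/d → t_A = 576/0.003084 = 186800 d
Zone B: v = q/n = 6.785e-4/0.21 = 0.003231 m/d → t_B = 623/0.003231 = 192800 d
Zone C: v = q/n = 6.785e-4/0.09 = 0.007539 m/d → t_C = 238/0.007539 = 31570 d
Total t = 186800 + 192800 + 31570 = 411100 d
   = 411100 / 365 = 1130 yr

1130 years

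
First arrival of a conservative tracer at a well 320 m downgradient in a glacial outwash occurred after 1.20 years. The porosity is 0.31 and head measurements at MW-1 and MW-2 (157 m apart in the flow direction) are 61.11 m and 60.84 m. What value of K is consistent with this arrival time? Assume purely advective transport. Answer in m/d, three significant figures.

132 m/d

Hydraulic gradient i = (61.11 − 60.84) / 157 = 0.27 / 157 = 0.001720
t = 1.20 years = 438.0 d
v = L / t = 320 / 438.0 = 0.7306 m/d
K = v · n / i = 0.7306 × 0.31 / 0.001720 = 132 m/d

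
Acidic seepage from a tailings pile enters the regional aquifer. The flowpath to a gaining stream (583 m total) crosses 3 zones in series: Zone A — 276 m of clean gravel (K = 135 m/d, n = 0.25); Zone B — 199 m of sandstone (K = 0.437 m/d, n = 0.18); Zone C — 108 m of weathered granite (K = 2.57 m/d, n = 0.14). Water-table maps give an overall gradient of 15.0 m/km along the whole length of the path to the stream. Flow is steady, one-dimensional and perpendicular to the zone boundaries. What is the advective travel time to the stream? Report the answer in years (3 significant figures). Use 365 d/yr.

18.8 years

For zones in series the flux q is common to all zones; the equivalent conductivity is the harmonic (thickness-weighted) mean, K_eq = L_total / Σ(L_j/K_j).
Σ(L/K) = 276/135 + 199/0.437 + 108/2.57 = 2.044 + 455.4 + 42.02 = 499.4 d
K_eq = L_total / Σ(L/K) = 583 / 499.4 = 1.167 m/d
q = K_eq · i = 1.167 × 0.015 = 0.01751 m/d (same in every zone)
Zone A: v = q/n = 0.01751/0.25 = 0.07004 m/d → t_A = 276/0.07004 = 3941 d
Zone B: v = q/n = 0.01751/0.18 = 0.09727 m/d → t_B = 199/0.09727 = 2046 d
Zone C: v = q/n = 0.01751/0.14 = 0.1251 m/d → t_C = 108/0.1251 = 863.5 d
Total t = 3941 + 2046 + 863.5 = 6850 d
   = 6850 / 365 = 18.8 yr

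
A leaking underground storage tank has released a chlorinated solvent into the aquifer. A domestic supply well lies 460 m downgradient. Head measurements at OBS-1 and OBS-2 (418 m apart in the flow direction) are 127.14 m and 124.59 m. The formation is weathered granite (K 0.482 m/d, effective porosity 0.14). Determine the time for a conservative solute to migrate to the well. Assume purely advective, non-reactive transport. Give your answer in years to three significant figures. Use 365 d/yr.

Hydraulic gradient i = (127.14 − 124.59) / 418 = 2.55 / 418 = 0.006100
q = Ki = 0.482 × 0.006100 = 0.002940 m/d
Average linear velocity = 0.002940 / 0.14 = 0.02100 m/d
t = L / v = 460 / 0.02100 = 21900 d
   = 21900 / 365 = 60.0 yr

60.0 years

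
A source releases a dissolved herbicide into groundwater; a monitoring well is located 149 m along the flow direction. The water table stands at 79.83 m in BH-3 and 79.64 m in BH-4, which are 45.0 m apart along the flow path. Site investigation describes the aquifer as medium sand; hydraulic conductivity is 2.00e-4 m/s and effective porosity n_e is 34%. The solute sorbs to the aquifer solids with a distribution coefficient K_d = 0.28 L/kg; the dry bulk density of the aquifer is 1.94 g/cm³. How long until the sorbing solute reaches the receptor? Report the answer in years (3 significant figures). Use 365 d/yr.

Hydraulic gradient i = (79.83 − 79.64) / 45.0 = 0.19 / 45.0 = 0.004222
K = 2.00e-4 m/s × 86400 s/d = 17.28 m/d
q = Ki = 17.28 × 0.004222 = 0.07296 m/d
Seepage velocity v = q / n = 0.07296 / 0.34 = 0.2146 m/d
Retardation R = 1 + ρ_b·K_d/n = 1 + 1.94×0.28/0.34 = 2.598
Contaminant velocity v_c = v/R = 0.2146/2.598 = 0.08261 m/d
t = L/v_c = 149/0.08261 = 1804 d
   = 1804/365 = 4.94 yr

4.94 years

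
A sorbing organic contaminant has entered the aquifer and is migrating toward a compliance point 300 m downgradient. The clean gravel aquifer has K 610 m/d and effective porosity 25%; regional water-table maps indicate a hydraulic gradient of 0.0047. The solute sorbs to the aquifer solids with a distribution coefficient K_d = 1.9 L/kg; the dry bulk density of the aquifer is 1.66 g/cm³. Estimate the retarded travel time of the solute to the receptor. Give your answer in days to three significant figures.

Specific discharge q = 610 × 0.0047 = 2.867 m/d
Seepage velocity v = q / n = 2.867 / 0.25 = 11.47 m/d
Retardation R = 1 + ρ_b·K_d/n = 1 + 1.66×1.9/0.25 = 13.62
Contaminant velocity v_c = v/R = 11.47/13.62 = 0.8422 m/d
t = L/v_c = 300/0.8422 = 356.2 d

356 days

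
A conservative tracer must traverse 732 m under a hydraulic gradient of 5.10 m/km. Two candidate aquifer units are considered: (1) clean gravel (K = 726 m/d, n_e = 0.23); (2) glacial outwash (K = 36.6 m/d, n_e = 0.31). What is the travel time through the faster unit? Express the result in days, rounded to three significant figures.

Unit 1 (clean gravel): v = 726×0.0051/0.23 = 16.10 m/d, t = 732/16.10 = 45.47 d
Unit 2 (glacial outwash): v = 36.6×0.0051/0.31 = 0.6021 m/d, t = 732/0.6021 = 1216 d
Faster unit: t = 45.5 d

45.5 days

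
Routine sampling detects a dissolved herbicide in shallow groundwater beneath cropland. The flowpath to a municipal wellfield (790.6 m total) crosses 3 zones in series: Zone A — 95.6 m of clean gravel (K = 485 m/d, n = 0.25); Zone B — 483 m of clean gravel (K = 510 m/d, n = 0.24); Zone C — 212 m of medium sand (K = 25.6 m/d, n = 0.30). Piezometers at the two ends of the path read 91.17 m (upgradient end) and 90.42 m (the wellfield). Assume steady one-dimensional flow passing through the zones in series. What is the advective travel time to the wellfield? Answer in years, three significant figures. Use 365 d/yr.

Total head drop ΔH = 91.17 − 90.42 = 0.75 m
Continuity: the same q passes through each zone, so ΔH = q·Σ(L_j/K_j) — the zones act as resistances in series.
Σ(L/K) = 95.6/485 + 483/510 + 212/25.6 = 0.1971 + 0.9471 + 8.281 = 9.425 d
q = ΔH / Σ(L/K) = 0.75 / 9.425 = 0.07957 m/d (same in every zone)
Zone A: v = q/n = 0.07957/0.25 = 0.3183 m/d → t_A = 95.6/0.3183 = 300.4 d
Zone B: v = q/n = 0.07957/0.24 = 0.3316 m/d → t_B = 483/0.3316 = 1457 d
Zone C: v = q/n = 0.07957/0.30 = 0.2652 m/d → t_C = 212/0.2652 = 799.3 d
Total t = 300.4 + 1457 + 799.3 = 2556 d
   = 2556 / 365 = 7.00 yr

7.00 years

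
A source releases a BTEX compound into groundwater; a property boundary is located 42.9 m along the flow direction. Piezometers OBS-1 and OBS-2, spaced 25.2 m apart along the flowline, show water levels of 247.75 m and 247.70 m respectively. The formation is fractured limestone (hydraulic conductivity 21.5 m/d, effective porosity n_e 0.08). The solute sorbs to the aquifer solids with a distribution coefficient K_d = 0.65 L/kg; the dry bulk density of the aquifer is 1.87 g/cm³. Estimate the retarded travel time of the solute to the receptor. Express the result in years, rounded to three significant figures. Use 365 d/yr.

Hydraulic gradient i = (247.75 − 247.70) / 25.2 = 0.05 / 25.2 = 0.001984
q = Ki = 21.5 × 0.001984 = 0.04266 m/d
Average linear velocity = 0.04266 / 0.08 = 0.5332 m/d
Retardation R = 1 + ρ_b·K_d/n = 1 + 1.87×0.65/0.08 = 16.19
Contaminant velocity v_c = v/R = 0.5332/16.19 = 0.03293 m/d
t = L/v_c = 42.9/0.03293 = 1303 d
   = 1303/365 = 3.57 yr

3.57 years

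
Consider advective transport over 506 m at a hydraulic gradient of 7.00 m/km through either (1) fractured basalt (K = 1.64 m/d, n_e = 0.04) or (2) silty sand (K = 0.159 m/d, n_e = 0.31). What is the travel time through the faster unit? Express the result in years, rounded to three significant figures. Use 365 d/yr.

4.83 years

Unit 1 (fractured basalt): v = 1.64×0.0070/0.04 = 0.2870 m/d, t = 506/0.2870 = 1763 d
Unit 2 (silty sand): v = 0.159×0.0070/0.31 = 0.003590 m/d, t = 506/0.003590 = 140900 d
Faster: 1763 d / 365 = 4.83 yr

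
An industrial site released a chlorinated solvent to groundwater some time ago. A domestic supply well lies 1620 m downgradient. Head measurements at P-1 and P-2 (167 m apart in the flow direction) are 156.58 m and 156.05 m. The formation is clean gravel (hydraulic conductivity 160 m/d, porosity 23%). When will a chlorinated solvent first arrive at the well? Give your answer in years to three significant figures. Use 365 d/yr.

Hydraulic gradient i = (156.58 − 156.05) / 167 = 0.53 / 167 = 0.003174
q = Ki = 160 × 0.003174 = 0.5078 m/d
Seepage velocity v = q / n = 0.5078 / 0.23 = 2.208 m/d
t = L / v = 1620 / 2.208 = 733.8 d
   = 733.8 / 365 = 2.01 yr

2.01 years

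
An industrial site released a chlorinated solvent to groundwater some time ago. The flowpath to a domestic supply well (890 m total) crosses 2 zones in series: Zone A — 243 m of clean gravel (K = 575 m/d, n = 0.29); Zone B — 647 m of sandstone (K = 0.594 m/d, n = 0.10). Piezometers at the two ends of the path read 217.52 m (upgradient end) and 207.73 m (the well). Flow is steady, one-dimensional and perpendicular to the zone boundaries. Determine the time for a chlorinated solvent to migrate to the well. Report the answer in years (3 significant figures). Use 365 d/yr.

41.2 years

Total head drop ΔH = 217.52 − 207.73 = 9.79 m
Continuity: the same q passes through each zone, so ΔH = q·Σ(L_j/K_j) — the zones act as resistances in series.
Σ(L/K) = 243/575 + 647/0.594 = 0.4226 + 1089 = 1090 d
q = ΔH / Σ(L/K) = 9.79 / 1090 = 0.008985 m/d (same in every zone)
Zone A: v = q/n = 0.008985/0.29 = 0.03098 m/d → t_A = 243/0.03098 = 7843 d
Zone B: v = q/n = 0.008985/0.10 = 0.08985 m/d → t_B = 647/0.08985 = 7201 d
Total t = 7843 + 7201 = 15040 d
   = 15040 / 365 = 41.2 yr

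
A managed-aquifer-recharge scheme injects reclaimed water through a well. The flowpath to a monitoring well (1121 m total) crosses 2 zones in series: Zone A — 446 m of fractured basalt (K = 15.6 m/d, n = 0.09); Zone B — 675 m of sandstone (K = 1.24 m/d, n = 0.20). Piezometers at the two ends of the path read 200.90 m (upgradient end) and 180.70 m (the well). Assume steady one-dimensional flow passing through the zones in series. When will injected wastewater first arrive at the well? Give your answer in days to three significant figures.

Total head drop ΔH = 200.90 − 180.70 = 20.20 m
Steady 1-D flow in series ⇒ the Darcy flux q is identical in every zone and the zone head losses add (resistances L/K in series).
Σ(L/K) = 446/15.6 + 675/1.24 = 28.59 + 544.4 = 572.9 d
q = ΔH / Σ(L/K) = 20.20 / 572.9 = 0.03526 m/d (same in every zone)
Zone A: v = q/n = 0.03526/0.09 = 0.3917 m/d → t_A = 446/0.3917 = 1139 d
Zone B: v = q/n = 0.03526/0.20 = 0.1763 m/d → t_B = 675/0.1763 = 3829 d
Total t = 1139 + 3829 = 4968 d

4970 days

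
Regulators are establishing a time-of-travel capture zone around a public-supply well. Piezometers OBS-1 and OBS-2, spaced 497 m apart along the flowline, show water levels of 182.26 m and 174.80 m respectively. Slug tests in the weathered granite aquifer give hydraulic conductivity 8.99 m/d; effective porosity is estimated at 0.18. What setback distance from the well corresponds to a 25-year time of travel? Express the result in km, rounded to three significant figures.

6.84 km

Hydraulic gradient i = (182.26 − 174.80) / 497 = 7.46 / 497 = 0.01501
q = Ki = 8.99 × 0.01501 = 0.1349 m/d
Seepage velocity v = q / n = 0.1349 / 0.18 = 0.7497 m/d
T = 25 yr × 365 = 9125 d
L = v × T = 0.7497 × 9125 = 6841 m
   = 6.84 km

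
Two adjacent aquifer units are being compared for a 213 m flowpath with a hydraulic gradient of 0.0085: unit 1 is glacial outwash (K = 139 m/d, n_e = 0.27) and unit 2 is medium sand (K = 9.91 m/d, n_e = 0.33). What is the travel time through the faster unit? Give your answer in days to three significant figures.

48.7 days

Unit 1 (glacial outwash): v = 139×0.0085/0.27 = 4.376 m/d, t = 213/4.376 = 48.68 d
Unit 2 (medium sand): v = 9.91×0.0085/0.33 = 0.2553 m/d, t = 213/0.2553 = 834.5 d
Faster unit: t = 48.7 d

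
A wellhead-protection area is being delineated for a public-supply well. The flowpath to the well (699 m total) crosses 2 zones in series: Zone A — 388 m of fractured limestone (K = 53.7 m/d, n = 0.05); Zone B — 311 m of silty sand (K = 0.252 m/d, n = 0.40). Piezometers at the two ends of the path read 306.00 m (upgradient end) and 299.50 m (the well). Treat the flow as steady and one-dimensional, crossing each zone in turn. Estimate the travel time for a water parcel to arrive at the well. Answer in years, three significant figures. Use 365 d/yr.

75.2 years

Total head drop ΔH = 306.00 − 299.50 = 6.50 m
Steady 1-D flow in series ⇒ the Darcy flux q is identical in every zone and the zone head losses add (resistances L/K in series).
Σ(L/K) = 388/53.7 + 311/0.252 = 7.225 + 1234 = 1241 d
q = ΔH / Σ(L/K) = 6.50 / 1241 = 0.005236 m/d (same in every zone)
Zone A: v = q/n = 0.005236/0.05 = 0.1047 m/d → t_A = 388/0.1047 = 3705 d
Zone B: v = q/n = 0.005236/0.40 = 0.01309 m/d → t_B = 311/0.01309 = 23760 d
Total t = 3705 + 23760 = 27460 d
   = 27460 / 365 = 75.2 yr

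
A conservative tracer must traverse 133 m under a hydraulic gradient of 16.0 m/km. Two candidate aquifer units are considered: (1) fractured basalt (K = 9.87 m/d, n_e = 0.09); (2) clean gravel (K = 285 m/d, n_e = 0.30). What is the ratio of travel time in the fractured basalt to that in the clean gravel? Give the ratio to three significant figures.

8.66

Unit 1 (fractured basalt): v = 9.87×0.016/0.09 = 1.755 m/d, t = 133/1.755 = 75.80 d
Unit 2 (clean gravel): v = 285×0.016/0.30 = 15.20 m/d, t = 133/15.20 = 8.750 d
t(fractured basalt) / t(clean gravel) = 75.80/8.750 = 8.66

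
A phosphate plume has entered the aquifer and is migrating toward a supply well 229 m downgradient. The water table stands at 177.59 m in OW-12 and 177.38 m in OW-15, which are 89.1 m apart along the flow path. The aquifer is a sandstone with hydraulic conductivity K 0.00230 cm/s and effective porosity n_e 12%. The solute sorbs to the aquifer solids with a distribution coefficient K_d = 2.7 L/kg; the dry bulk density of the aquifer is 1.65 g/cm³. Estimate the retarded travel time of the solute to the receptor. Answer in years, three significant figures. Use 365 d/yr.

613 years

Hydraulic gradient i = (177.59 − 177.38) / 89.1 = 0.21 / 89.1 = 0.002357
K = 0.00230 cm/s × 864 = 1.987 m/d
Specific discharge q = 1.987 × 0.002357 = 0.004684 m/d
v_s = q/n_e = 0.004684/0.12 = 0.03903 m/d
Retardation R = 1 + ρ_b·K_d/n = 1 + 1.65×2.7/0.12 = 38.13
Contaminant velocity v_c = v/R = 0.03903/38.13 = 0.001024 m/d
t = L/v_c = 229/0.001024 = 223700 d
   = 223700/365 = 613 yr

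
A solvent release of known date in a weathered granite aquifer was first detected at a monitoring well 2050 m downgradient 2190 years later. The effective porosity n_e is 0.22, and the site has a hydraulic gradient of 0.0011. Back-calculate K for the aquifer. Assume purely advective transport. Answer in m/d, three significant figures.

t = 2190 years = 799400 d
v = L / t = 2050 / 799400 = 0.002565 m/d
K = v · n / i = 0.002565 × 0.22 / 0.0011 = 0.513 m/d

0.513 m/d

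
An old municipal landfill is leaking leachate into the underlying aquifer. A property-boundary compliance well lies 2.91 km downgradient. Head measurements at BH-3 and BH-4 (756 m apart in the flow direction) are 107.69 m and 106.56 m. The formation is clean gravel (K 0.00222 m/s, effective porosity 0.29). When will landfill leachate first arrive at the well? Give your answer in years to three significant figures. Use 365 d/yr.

Hydraulic gradient i = (107.69 − 106.56) / 756 = 1.13 / 756 = 0.001495
K = 0.00222 m/s × 86400 s/d = 191.8 m/d
q = Ki = 191.8 × 0.001495 = 0.2867 m/d
Seepage velocity v = q / n = 0.2867 / 0.29 = 0.9886 m/d
L = 2.91 km = 2910 m
t = L / v = 2910 / 0.9886 = 2944 d
   = 2944 / 365 = 8.06 yr

8.06 years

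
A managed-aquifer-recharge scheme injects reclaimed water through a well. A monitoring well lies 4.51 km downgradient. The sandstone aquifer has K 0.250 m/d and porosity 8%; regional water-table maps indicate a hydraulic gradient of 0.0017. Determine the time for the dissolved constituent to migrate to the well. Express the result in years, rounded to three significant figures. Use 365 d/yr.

2330 years

Specific discharge q = 0.250 × 0.0017 = 4.250e-4 m/d
v_s = q/n_e = 4.250e-4/0.08 = 0.005312 m/d
L = 4.51 km = 4510 m
t = L / v = 4510 / 0.005312 = 848900 d
   = 848900 / 365 = 2330 yr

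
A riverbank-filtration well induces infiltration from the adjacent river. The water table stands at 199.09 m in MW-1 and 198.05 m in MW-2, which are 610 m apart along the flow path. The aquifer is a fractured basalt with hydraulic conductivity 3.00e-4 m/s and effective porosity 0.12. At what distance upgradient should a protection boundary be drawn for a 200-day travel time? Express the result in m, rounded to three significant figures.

Hydraulic gradient i = (199.09 − 198.05) / 610 = 1.04 / 610 = 0.001705
K = 3.00e-4 m/s × 86400 s/d = 25.92 m/d
q = Ki = 25.92 × 0.001705 = 0.04419 m/d
Average linear velocity = 0.04419 / 0.12 = 0.3683 m/d
L = v × T = 0.3683 × 200 = 73.65 m

73.7 m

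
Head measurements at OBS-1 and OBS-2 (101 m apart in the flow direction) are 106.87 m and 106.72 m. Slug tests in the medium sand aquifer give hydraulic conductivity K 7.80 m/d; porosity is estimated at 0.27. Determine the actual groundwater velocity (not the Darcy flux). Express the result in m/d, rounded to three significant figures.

Hydraulic gradient i = (106.87 − 106.72) / 101 = 0.15 / 101 = 0.001485
q = Ki = 7.80 × 0.001485 = 0.01158 m/d
Seepage velocity v = q / n = 0.01158 / 0.27 = 0.04290 m/d

0.0429 m/d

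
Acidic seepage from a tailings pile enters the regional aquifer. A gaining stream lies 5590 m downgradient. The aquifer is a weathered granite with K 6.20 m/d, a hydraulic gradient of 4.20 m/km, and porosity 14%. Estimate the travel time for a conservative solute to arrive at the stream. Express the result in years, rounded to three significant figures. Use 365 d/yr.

82.3 years

Specific discharge q = 6.20 × 0.0042 = 0.02604 m/d
v_s = q/n_e = 0.02604/0.14 = 0.1860 m/d
t = L / v = 5590 / 0.1860 = 30050 d
   = 30050 / 365 = 82.3 yr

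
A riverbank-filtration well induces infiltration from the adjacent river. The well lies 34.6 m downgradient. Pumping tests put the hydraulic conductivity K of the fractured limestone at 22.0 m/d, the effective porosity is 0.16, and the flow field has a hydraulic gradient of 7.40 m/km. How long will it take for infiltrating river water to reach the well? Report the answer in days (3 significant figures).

34.0 days

Darcy flux q = K·i = 22.0 × 0.0074 = 0.1628 m/d
v = Ki/n = 22.0·0.0074/0.16 = 1.018 m/d
t = L / v = 34.6 / 1.018 = 34.00 d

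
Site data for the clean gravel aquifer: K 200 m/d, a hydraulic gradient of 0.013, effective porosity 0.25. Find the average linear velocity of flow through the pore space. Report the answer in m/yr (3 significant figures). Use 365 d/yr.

Darcy flux q = K·i = 200 × 0.013 = 2.600 m/d
Average linear velocity = 2.600 / 0.25 = 10.40 m/d
   = 10.40 × 365 = 3800 m/yr

3800 m/yr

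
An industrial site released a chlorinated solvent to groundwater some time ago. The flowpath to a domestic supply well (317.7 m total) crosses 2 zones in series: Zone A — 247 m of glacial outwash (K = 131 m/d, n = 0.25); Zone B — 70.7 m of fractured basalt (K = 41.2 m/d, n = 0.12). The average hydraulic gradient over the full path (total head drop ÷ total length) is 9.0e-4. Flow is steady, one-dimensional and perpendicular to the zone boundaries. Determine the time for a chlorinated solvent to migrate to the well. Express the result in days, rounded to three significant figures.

885 days

Steady 1-D flow in series ⇒ the Darcy flux q is identical in every zone and the zone head losses add (resistances L/K in series).
Σ(L/K) = 247/131 + 70.7/41.2 = 1.885 + 1.716 = 3.602 d
K_eq = L_total / Σ(L/K) = 317.7 / 3.602 = 88.21 m/d
q = K_eq · i = 88.21 × 9.0e-4 = 0.07939 m/d (same in every zone)
Zone A: v = q/n = 0.07939/0.25 = 0.3176 m/d → t_A = 247/0.3176 = 777.8 d
Zone B: v = q/n = 0.07939/0.12 = 0.6616 m/d → t_B = 70.7/0.6616 = 106.9 d
Total t = 777.8 + 106.9 = 884.7 d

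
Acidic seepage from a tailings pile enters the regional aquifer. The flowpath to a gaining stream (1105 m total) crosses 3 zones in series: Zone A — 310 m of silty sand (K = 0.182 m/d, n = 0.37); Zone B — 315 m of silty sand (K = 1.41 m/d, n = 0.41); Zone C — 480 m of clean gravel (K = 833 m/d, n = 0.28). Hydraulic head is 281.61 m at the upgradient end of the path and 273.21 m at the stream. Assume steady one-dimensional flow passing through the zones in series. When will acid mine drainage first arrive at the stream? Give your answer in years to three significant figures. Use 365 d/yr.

238 years

Total head drop ΔH = 281.61 − 273.21 = 8.40 m
Continuity: the same q passes through each zone, so ΔH = q·Σ(L_j/K_j) — the zones act as resistances in series.
Σ(L/K) = 310/0.182 + 315/1.41 + 480/833 = 1703 + 223.4 + 0.5762 = 1927 d
q = ΔH / Σ(L/K) = 8.40 / 1927 = 0.004358 m/d (same in every zone)
Zone A: v = q/n = 0.004358/0.37 = 0.01178 m/d → t_A = 310/0.01178 = 26320 d
Zone B: v = q/n = 0.004358/0.41 = 0.01063 m/d → t_B = 315/0.01063 = 29630 d
Zone C: v = q/n = 0.004358/0.28 = 0.01557 m/d → t_C = 480/0.01557 = 30840 d
Total t = 26320 + 29630 + 30840 = 86780 d
   = 86780 / 365 = 238 yr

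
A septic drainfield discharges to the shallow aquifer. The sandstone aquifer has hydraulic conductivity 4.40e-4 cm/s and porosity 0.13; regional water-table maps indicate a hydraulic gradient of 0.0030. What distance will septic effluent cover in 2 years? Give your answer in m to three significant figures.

K = 4.40e-4 cm/s × 864 = 0.3802 m/d
Darcy flux q = K·i = 0.3802 × 0.0030 = 0.001140 m/d
Seepage velocity v = q / n = 0.001140 / 0.13 = 0.008773 m/d
T = 2 yr × 365 = 730 d
L = v × T = 0.008773 × 730 = 6.404 m

6.40 m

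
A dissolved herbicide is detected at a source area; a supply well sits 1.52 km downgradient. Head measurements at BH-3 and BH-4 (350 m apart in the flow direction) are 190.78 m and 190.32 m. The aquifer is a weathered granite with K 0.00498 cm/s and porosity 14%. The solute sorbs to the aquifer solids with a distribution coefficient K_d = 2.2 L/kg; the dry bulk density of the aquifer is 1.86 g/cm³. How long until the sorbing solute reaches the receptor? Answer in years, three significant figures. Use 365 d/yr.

Hydraulic gradient i = (190.78 − 190.32) / 350 = 0.46 / 350 = 0.001314
K = 0.00498 cm/s × 864 = 4.303 m/d
q = Ki = 4.303 × 0.001314 = 0.005655 m/d
Average linear velocity = 0.005655 / 0.14 = 0.04039 m/d
Retardation R = 1 + ρ_b·K_d/n = 1 + 1.86×2.2/0.14 = 30.23
Contaminant velocity v_c = v/R = 0.04039/30.23 = 0.001336 m/d
L = 1.52 km = 1520 m
t = L/v_c = 1520/0.001336 = 1.138e6 d
   = 1.138e6/365 = 3120 yr

3120 years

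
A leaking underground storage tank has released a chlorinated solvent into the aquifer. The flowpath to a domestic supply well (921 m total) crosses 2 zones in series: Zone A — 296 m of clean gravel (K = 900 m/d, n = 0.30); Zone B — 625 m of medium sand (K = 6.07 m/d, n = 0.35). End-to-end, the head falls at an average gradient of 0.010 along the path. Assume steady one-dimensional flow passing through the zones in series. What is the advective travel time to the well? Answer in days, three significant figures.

For zones in series the flux q is common to all zones; the equivalent conductivity is the harmonic (thickness-weighted) mean, K_eq = L_total / Σ(L_j/K_j).
Σ(L/K) = 296/900 + 625/6.07 = 0.3289 + 103.0 = 103.3 d
K_eq = L_total / Σ(L/K) = 921 / 103.3 = 8.916 m/d
q = K_eq · i = 8.916 × 0.010 = 0.08916 m/d (same in every zone)
Zone A: v = q/n = 0.08916/0.30 = 0.2972 m/d → t_A = 296/0.2972 = 995.9 d
Zone B: v = q/n = 0.08916/0.35 = 0.2548 m/d → t_B = 625/0.2548 = 2453 d
Total t = 995.9 + 2453 = 3449 d

3450 days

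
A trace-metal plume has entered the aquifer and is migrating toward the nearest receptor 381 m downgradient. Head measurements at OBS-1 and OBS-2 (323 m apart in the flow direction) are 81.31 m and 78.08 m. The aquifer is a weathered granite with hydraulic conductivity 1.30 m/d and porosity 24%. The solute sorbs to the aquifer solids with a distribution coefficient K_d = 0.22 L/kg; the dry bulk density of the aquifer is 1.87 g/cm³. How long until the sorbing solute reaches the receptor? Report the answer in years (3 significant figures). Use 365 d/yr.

52.3 years

Hydraulic gradient i = (81.31 − 78.08) / 323 = 3.23 / 323 = 0.01000
q = Ki = 1.30 × 0.01000 = 0.01300 m/d
v_s = q/n_e = 0.01300/0.24 = 0.05417 m/d
Retardation R = 1 + ρ_b·K_d/n = 1 + 1.87×0.22/0.24 = 2.714
Contaminant velocity v_c = v/R = 0.05417/2.714 = 0.01996 m/d
t = L/v_c = 381/0.01996 = 19090 d
   = 19090/365 = 52.3 yr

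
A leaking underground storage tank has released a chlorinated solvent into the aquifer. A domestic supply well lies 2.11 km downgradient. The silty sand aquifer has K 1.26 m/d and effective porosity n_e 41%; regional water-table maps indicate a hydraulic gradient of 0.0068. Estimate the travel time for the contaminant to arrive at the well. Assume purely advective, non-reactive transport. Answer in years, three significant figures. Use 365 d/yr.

Specific discharge q = 1.26 × 0.0068 = 0.008568 m/d
Average linear velocity = 0.008568 / 0.41 = 0.02090 m/d
L = 2.11 km = 2110 m
t = L / v = 2110 / 0.02090 = 101000 d
   = 101000 / 365 = 277 yr

277 years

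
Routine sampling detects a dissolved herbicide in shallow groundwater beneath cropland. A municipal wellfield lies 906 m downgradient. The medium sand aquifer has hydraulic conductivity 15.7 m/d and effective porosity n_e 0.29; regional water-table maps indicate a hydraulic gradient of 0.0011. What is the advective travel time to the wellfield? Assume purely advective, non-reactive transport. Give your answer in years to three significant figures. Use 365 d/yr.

41.7 years

q = Ki = 15.7 × 0.0011 = 0.01727 m/d
Seepage velocity v = q / n = 0.01727 / 0.29 = 0.05955 m/d
t = L / v = 906 / 0.05955 = 15210 d
   = 15210 / 365 = 41.7 yr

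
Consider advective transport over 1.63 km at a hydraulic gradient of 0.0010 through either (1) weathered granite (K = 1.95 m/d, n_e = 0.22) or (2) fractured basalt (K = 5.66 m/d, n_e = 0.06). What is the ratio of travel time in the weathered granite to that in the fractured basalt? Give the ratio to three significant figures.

10.6

Unit 1 (weathered granite): v = 1.95×0.0010/0.22 = 0.008864 m/d, t = 1630/0.008864 = 183900 d
Unit 2 (fractured basalt): v = 5.66×0.0010/0.06 = 0.09433 m/d, t = 1630/0.09433 = 17280 d
t(weathered granite) / t(fractured basalt) = 183900/17280 = 10.6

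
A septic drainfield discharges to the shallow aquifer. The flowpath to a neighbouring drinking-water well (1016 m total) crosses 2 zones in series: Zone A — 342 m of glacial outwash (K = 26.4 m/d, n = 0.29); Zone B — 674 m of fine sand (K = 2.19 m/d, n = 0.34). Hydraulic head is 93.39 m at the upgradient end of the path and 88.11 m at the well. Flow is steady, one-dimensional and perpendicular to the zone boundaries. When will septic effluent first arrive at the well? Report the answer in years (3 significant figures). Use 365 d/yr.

54.6 years

Total head drop ΔH = 93.39 − 88.11 = 5.28 m
Steady 1-D flow in series ⇒ the Darcy flux q is identical in every zone and the zone head losses add (resistances L/K in series).
Σ(L/K) = 342/26.4 + 674/2.19 = 12.95 + 307.8 = 320.7 d
q = ΔH / Σ(L/K) = 5.28 / 320.7 = 0.01646 m/d (same in every zone)
Zone A: v = q/n = 0.01646/0.29 = 0.05677 m/d → t_A = 342/0.05677 = 6024 d
Zone B: v = q/n = 0.01646/0.34 = 0.04842 m/d → t_B = 674/0.04842 = 13920 d
Total t = 6024 + 13920 = 19940 d
   = 19940 / 365 = 54.6 yr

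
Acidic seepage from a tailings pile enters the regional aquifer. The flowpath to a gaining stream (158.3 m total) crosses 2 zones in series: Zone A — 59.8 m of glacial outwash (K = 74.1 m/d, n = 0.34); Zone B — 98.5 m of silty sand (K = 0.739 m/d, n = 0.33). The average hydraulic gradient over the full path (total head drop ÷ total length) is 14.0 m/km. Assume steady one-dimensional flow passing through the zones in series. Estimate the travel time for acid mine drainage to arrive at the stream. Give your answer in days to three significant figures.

Steady 1-D flow in series ⇒ the Darcy flux q is identical in every zone and the zone head losses add (resistances L/K in series).
Σ(L/K) = 59.8/74.1 + 98.5/0.739 = 0.8070 + 133.3 = 134.1 d
K_eq = L_total / Σ(L/K) = 158.3 / 134.1 = 1.181 m/d
q = K_eq · i = 1.181 × 0.014 = 0.01653 m/d (same in every zone)
Zone A: v = q/n = 0.01653/0.34 = 0.04861 m/d → t_A = 59.8/0.04861 = 1230 d
Zone B: v = q/n = 0.01653/0.33 = 0.05008 m/d → t_B = 98.5/0.05008 = 1967 d
Total t = 1230 + 1967 = 3197 d

3200 days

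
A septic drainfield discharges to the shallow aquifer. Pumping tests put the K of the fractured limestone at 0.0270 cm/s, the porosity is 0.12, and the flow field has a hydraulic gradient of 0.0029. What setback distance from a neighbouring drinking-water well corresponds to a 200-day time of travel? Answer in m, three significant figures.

113 m

K = 0.0270 cm/s × 864 = 23.33 m/d
Specific discharge q = 23.33 × 0.0029 = 0.06765 m/d
v = Ki/n = 23.33·0.0029/0.12 = 0.5638 m/d
L = v × T = 0.5638 × 200 = 112.8 m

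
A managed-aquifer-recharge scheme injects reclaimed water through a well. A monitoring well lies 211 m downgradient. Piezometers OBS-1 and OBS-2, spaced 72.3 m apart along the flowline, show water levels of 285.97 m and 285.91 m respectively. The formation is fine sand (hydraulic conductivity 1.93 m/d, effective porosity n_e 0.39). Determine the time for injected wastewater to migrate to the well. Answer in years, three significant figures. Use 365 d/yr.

141 years

Hydraulic gradient i = (285.97 − 285.91) / 72.3 = 0.06 / 72.3 = 8.299e-4
q = Ki = 1.93 × 8.299e-4 = 0.001602 m/d
Average linear velocity = 0.001602 / 0.39 = 0.004107 m/d
t = L / v = 211 / 0.004107 = 51380 d
   = 51380 / 365 = 141 yr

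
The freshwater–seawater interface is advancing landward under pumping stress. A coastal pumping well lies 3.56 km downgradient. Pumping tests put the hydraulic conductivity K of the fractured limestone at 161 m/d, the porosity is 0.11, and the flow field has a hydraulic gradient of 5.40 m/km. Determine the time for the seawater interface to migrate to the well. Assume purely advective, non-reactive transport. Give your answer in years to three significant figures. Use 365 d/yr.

q = Ki = 161 × 0.0054 = 0.8694 m/d
Seepage velocity v = q / n = 0.8694 / 0.11 = 7.904 m/d
L = 3.56 km = 3560 m
t = L / v = 3560 / 7.904 = 450.4 d
   = 450.4 / 365 = 1.23 yr

1.23 years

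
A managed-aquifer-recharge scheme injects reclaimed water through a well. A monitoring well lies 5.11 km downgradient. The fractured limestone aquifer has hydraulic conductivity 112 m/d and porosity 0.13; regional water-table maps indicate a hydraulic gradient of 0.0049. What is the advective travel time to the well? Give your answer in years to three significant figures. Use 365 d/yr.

Darcy flux q = K·i = 112 × 0.0049 = 0.5488 m/d
v_s = q/n_e = 0.5488/0.13 = 4.222 m/d
L = 5.11 km = 5110 m
t = L / v = 5110 / 4.222 = 1210 d
   = 1210 / 365 = 3.32 yr

3.32 years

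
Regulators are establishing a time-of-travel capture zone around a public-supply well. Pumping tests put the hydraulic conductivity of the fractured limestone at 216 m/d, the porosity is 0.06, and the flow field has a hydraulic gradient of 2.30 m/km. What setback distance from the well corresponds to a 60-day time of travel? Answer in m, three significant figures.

497 m

Darcy flux q = K·i = 216 × 0.0023 = 0.4968 m/d
Seepage velocity v = q / n = 0.4968 / 0.06 = 8.280 m/d
L = v × T = 8.280 × 60 = 496.8 m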